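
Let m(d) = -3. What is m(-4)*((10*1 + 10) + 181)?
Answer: -603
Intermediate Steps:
m(-4)*((10*1 + 10) + 181) = -3*((10*1 + 10) + 181) = -3*((10 + 10) + 181) = -3*(20 + 181) = -3*201 = -603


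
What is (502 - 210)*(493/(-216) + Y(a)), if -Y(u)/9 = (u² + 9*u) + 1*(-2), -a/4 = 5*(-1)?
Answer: -82061125/54 ≈ -1.5197e+6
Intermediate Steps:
a = 20 (a = -20*(-1) = -4*(-5) = 20)
Y(u) = 18 - 81*u - 9*u² (Y(u) = -9*((u² + 9*u) + 1*(-2)) = -9*((u² + 9*u) - 2) = -9*(-2 + u² + 9*u) = 18 - 81*u - 9*u²)
(502 - 210)*(493/(-216) + Y(a)) = (502 - 210)*(493/(-216) + (18 - 81*20 - 9*20²)) = 292*(493*(-1/216) + (18 - 1620 - 9*400)) = 292*(-493/216 + (18 - 1620 - 3600)) = 292*(-493/216 - 5202) = 292*(-1124125/216) = -82061125/54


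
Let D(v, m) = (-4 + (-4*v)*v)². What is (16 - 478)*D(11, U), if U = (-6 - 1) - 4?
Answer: -110022528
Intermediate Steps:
U = -11 (U = -7 - 4 = -11)
D(v, m) = (-4 - 4*v²)²
(16 - 478)*D(11, U) = (16 - 478)*(16*(1 + 11²)²) = -7392*(1 + 121)² = -7392*122² = -7392*14884 = -462*238144 = -110022528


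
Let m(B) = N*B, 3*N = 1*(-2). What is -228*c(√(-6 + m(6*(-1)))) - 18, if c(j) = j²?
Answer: 438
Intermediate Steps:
N = -⅔ (N = (1*(-2))/3 = (⅓)*(-2) = -⅔ ≈ -0.66667)
m(B) = -2*B/3
-228*c(√(-6 + m(6*(-1)))) - 18 = -228*(√(-6 - 4*(-1)))² - 18 = -228*(√(-6 - ⅔*(-6)))² - 18 = -228*(√(-6 + 4))² - 18 = -228*(√(-2))² - 18 = -228*(I*√2)² - 18 = -228*(-2) - 18 = 456 - 18 = 438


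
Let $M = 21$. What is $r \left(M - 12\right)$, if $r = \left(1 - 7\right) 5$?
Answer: $-270$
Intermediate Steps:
$r = -30$ ($r = \left(1 - 7\right) 5 = \left(-6\right) 5 = -30$)
$r \left(M - 12\right) = - 30 \left(21 - 12\right) = \left(-30\right) 9 = -270$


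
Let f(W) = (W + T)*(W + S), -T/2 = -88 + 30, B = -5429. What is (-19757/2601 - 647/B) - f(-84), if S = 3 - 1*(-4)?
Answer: 34688144750/14120829 ≈ 2456.5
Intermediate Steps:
T = 116 (T = -2*(-88 + 30) = -2*(-58) = 116)
S = 7 (S = 3 + 4 = 7)
f(W) = (7 + W)*(116 + W) (f(W) = (W + 116)*(W + 7) = (116 + W)*(7 + W) = (7 + W)*(116 + W))
(-19757/2601 - 647/B) - f(-84) = (-19757/2601 - 647/(-5429)) - (812 + (-84)² + 123*(-84)) = (-19757*1/2601 - 647*(-1/5429)) - (812 + 7056 - 10332) = (-19757/2601 + 647/5429) - 1*(-2464) = -105577906/14120829 + 2464 = 34688144750/14120829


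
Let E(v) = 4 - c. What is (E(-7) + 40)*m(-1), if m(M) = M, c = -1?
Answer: -45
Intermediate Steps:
E(v) = 5 (E(v) = 4 - 1*(-1) = 4 + 1 = 5)
(E(-7) + 40)*m(-1) = (5 + 40)*(-1) = 45*(-1) = -45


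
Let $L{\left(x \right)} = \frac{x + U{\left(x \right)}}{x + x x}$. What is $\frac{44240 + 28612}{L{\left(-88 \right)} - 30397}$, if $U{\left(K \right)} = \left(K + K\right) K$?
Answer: $- \frac{1584531}{661091} \approx -2.3968$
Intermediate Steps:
$U{\left(K \right)} = 2 K^{2}$ ($U{\left(K \right)} = 2 K K = 2 K^{2}$)
$L{\left(x \right)} = \frac{x + 2 x^{2}}{x + x^{2}}$ ($L{\left(x \right)} = \frac{x + 2 x^{2}}{x + x x} = \frac{x + 2 x^{2}}{x + x^{2}}$)
$\frac{44240 + 28612}{L{\left(-88 \right)} - 30397} = \frac{44240 + 28612}{\frac{1 + 2 \left(-88\right)}{1 - 88} - 30397} = \frac{72852}{\frac{1 - 176}{-87} - 30397} = \frac{72852}{\left(- \frac{1}{87}\right) \left(-175\right) - 30397} = \frac{72852}{\frac{175}{87} - 30397} = \frac{72852}{- \frac{2644364}{87}} = 72852 \left(- \frac{87}{2644364}\right) = - \frac{1584531}{661091}$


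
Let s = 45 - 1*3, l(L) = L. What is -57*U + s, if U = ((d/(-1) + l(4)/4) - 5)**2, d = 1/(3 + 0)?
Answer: -3085/3 ≈ -1028.3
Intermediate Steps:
d = 1/3 ≈ 0.33333
s = 42 (s = 45 - 3 = 42)
U = 169/9 (U = (((1/3)/(-1) + 4/4) - 5)**2 = (((1/3)*(-1) + 4*(1/4)) - 5)**2 = ((-1/3 + 1) - 5)**2 = (2/3 - 5)**2 = (-13/3)**2 = 169/9 ≈ 18.778)
-57*U + s = -57*169/9 + 42 = -3211/3 + 42 = -3085/3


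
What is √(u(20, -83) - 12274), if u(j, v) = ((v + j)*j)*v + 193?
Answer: √92499 ≈ 304.14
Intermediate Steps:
u(j, v) = 193 + j*v*(j + v) (u(j, v) = ((j + v)*j)*v + 193 = (j*(j + v))*v + 193 = j*v*(j + v) + 193 = 193 + j*v*(j + v))
√(u(20, -83) - 12274) = √((193 + 20*(-83)² - 83*20²) - 12274) = √((193 + 20*6889 - 83*400) - 12274) = √((193 + 137780 - 33200) - 12274) = √(104773 - 12274) = √92499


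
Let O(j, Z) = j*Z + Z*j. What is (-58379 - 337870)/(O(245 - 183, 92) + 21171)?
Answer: -396249/32579 ≈ -12.163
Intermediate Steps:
O(j, Z) = 2*Z*j (O(j, Z) = Z*j + Z*j = 2*Z*j)
(-58379 - 337870)/(O(245 - 183, 92) + 21171) = (-58379 - 337870)/(2*92*(245 - 183) + 21171) = -396249/(2*92*62 + 21171) = -396249/(11408 + 21171) = -396249/32579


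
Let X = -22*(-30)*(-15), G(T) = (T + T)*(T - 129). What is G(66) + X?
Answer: -18216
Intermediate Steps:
G(T) = 2*T*(-129 + T) (G(T) = (2*T)*(-129 + T) = 2*T*(-129 + T))
X = -9900 (X = 660*(-15) = -9900)
G(66) + X = 2*66*(-129 + 66) - 9900 = 2*66*(-63) - 9900 = -8316 - 9900 = -18216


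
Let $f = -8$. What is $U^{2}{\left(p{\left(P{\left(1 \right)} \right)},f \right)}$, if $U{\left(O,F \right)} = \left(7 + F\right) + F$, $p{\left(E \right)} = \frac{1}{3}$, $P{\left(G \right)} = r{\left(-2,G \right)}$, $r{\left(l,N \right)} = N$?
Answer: $81$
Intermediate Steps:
$P{\left(G \right)} = G$
$p{\left(E \right)} = \frac{1}{3}$
$U{\left(O,F \right)} = 7 + 2 F$
$U^{2}{\left(p{\left(P{\left(1 \right)} \right)},f \right)} = \left(7 + 2 \left(-8\right)\right)^{2} = \left(7 - 16\right)^{2} = \left(-9\right)^{2} = 81$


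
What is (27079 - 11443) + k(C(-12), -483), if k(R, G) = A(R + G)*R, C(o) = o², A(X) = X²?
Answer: 16564260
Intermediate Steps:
k(R, G) = R*(G + R)² (k(R, G) = (R + G)²*R = (G + R)²*R = R*(G + R)²)
(27079 - 11443) + k(C(-12), -483) = (27079 - 11443) + (-12)²*(-483 + (-12)²)² = 15636 + 144*(-483 + 144)² = 15636 + 144*(-339)² = 15636 + 144*114921 = 15636 + 16548624 = 16564260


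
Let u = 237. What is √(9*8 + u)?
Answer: √309 ≈ 17.578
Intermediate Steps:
√(9*8 + u) = √(9*8 + 237) = √(72 + 237) = √309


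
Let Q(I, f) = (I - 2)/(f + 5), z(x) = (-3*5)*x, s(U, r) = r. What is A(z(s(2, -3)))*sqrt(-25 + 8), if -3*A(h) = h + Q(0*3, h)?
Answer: -1124*I*sqrt(17)/75 ≈ -61.792*I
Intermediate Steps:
z(x) = -15*x
Q(I, f) = (-2 + I)/(5 + f)
A(h) = -h/3 + 2/(3*(5 + h)) (A(h) = -(h + (-2 + 0*3)/(5 + h))/3 = -(h + (-2 + 0)/(5 + h))/3 = -(h - 2/(5 + h))/3 = -h/3 + 2/(3*(5 + h)))
A(z(s(2, -3)))*sqrt(-25 + 8) = ((2 - (-15*(-3))*(5 - 15*(-3)))/(3*(5 - 15*(-3))))*sqrt(-25 + 8) = ((2 - 1*45*(5 + 45))/(3*(5 + 45)))*sqrt(-17) = ((1/3)*(2 - 1*45*50)/50)*(I*sqrt(17)) = ((1/3)*(1/50)*(2 - 2250))*(I*sqrt(17)) = ((1/3)*(1/50)*(-2248))*(I*sqrt(17)) = -1124*I*sqrt(17)/75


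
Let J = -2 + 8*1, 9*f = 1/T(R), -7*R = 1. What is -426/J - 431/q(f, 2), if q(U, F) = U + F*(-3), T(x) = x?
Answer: -452/61 ≈ -7.4098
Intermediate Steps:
R = -1/7 (R = -1/7*1 = -1/7 ≈ -0.14286)
f = -7/9 (f = 1/(9*(-1/7)) = (1/9)*(-7) = -7/9 ≈ -0.77778)
J = 6 (J = -2 + 8 = 6)
q(U, F) = U - 3*F
-426/J - 431/q(f, 2) = -426/6 - 431/(-7/9 - 3*2) = -426*1/6 - 431/(-7/9 - 6) = -71 - 431/(-61/9) = -71 - 431*(-9/61) = -71 + 3879/61 = -452/61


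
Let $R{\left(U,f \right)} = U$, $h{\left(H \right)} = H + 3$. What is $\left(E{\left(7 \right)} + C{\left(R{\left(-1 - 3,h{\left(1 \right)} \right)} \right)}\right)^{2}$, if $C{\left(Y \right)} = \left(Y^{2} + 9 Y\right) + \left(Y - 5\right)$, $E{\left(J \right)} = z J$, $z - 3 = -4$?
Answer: $1296$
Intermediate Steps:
$z = -1$ ($z = 3 - 4 = -1$)
$h{\left(H \right)} = 3 + H$
$E{\left(J \right)} = - J$
$C{\left(Y \right)} = -5 + Y^{2} + 10 Y$ ($C{\left(Y \right)} = \left(Y^{2} + 9 Y\right) + \left(Y - 5\right) = \left(Y^{2} + 9 Y\right) + \left(-5 + Y\right) = -5 + Y^{2} + 10 Y$)
$\left(E{\left(7 \right)} + C{\left(R{\left(-1 - 3,h{\left(1 \right)} \right)} \right)}\right)^{2} = \left(\left(-1\right) 7 + \left(-5 + \left(-1 - 3\right)^{2} + 10 \left(-1 - 3\right)\right)\right)^{2} = \left(-7 + \left(-5 + \left(-1 - 3\right)^{2} + 10 \left(-1 - 3\right)\right)\right)^{2} = \left(-7 + \left(-5 + \left(-4\right)^{2} + 10 \left(-4\right)\right)\right)^{2} = \left(-7 - 29\right)^{2} = \left(-36\right)^{2} = 1296$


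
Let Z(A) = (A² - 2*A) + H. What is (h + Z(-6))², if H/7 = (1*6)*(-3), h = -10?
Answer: 7744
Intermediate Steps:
H = -126 (H = 7*((1*6)*(-3)) = 7*(6*(-3)) = 7*(-18) = -126)
Z(A) = -126 + A² - 2*A (Z(A) = (A² - 2*A) - 126 = -126 + A² - 2*A)
(h + Z(-6))² = (-10 + (-126 + (-6)² - 2*(-6)))² = (-10 + (-126 + 36 + 12))² = (-10 - 78)² = (-88)² = 7744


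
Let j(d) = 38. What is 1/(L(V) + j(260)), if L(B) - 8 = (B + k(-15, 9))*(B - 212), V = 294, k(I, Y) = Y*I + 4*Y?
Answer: 1/16036 ≈ 6.2360e-5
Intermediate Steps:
k(I, Y) = 4*Y + I*Y (k(I, Y) = I*Y + 4*Y = 4*Y + I*Y)
L(B) = 8 + (-212 + B)*(-99 + B) (L(B) = 8 + (B + 9*(4 - 15))*(B - 212) = 8 + (B + 9*(-11))*(-212 + B) = 8 + (B - 99)*(-212 + B) = 8 + (-99 + B)*(-212 + B) = 8 + (-212 + B)*(-99 + B))
1/(L(V) + j(260)) = 1/((20996 + 294² - 311*294) + 38) = 1/((20996 + 86436 - 91434) + 38) = 1/(15998 + 38) = 1/16036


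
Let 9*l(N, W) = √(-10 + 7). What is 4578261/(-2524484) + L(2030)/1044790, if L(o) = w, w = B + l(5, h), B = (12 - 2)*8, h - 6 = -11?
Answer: -478311935147/263755563836 + I*√3/9403110 ≈ -1.8135 + 1.842e-7*I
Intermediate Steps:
h = -5 (h = 6 - 11 = -5)
l(N, W) = I*√3/9 (l(N, W) = √(-10 + 7)/9 = √(-3)/9 = (I*√3)/9 = I*√3/9)
B = 80 (B = 10*8 = 80)
w = 80 + I*√3/9 ≈ 80.0 + 0.19245*I
L(o) = 80 + I*√3/9
4578261/(-2524484) + L(2030)/1044790 = 4578261/(-2524484) + (80 + I*√3/9)/1044790 = 4578261*(-1/2524484) + (80 + I*√3/9)*(1/1044790) = -4578261/2524484 + (8/104479 + I*√3/9403110) = -478311935147/263755563836 + I*√3/9403110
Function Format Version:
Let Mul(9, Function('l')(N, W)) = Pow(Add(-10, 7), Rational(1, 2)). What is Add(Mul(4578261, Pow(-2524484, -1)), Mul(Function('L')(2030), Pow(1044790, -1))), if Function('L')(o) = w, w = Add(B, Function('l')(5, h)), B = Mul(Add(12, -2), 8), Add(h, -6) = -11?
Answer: Add(Rational(-478311935147, 263755563836), Mul(Rational(1, 9403110), I, Pow(3, Rational(1, 2)))) ≈ Add(-1.8135, Mul(1.8420e-7, I))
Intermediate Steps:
h = -5 (h = Add(6, -11) = -5)
Function('l')(N, W) = Mul(Rational(1, 9), I, Pow(3, Rational(1, 2))) (Function('l')(N, W) = Mul(Rational(1, 9), Pow(Add(-10, 7), Rational(1, 2))) = Mul(Rational(1, 9), Pow(-3, Rational(1, 2))) = Mul(Rational(1, 9), Mul(I, Pow(3, Rational(1, 2)))) = Mul(Rational(1, 9), I, Pow(3, Rational(1, 2))))
B = 80 (B = Mul(10, 8) = 80)
w = Add(80, Mul(Rational(1, 9), I, Pow(3, Rational(1, 2)))) ≈ Add(80.000, Mul(0.19245, I))
Function('L')(o) = Add(80, Mul(Rational(1, 9), I, Pow(3, Rational(1, 2))))
Add(Mul(4578261, Pow(-2524484, -1)), Mul(Function('L')(2030), Pow(1044790, -1))) = Add(Mul(4578261, Pow(-2524484, -1)), Mul(Add(80, Mul(Rational(1, 9), I, Pow(3, Rational(1, 2)))), Pow(1044790, -1))) = Add(Mul(4578261, Rational(-1, 2524484)), Mul(Add(80, Mul(Rational(1, 9), I, Pow(3, Rational(1, 2)))), Rational(1, 1044790))) = Add(Rational(-4578261, 2524484), Add(Rational(8, 104479), Mul(Rational(1, 9403110), I, Pow(3, Rational(1, 2))))) = Add(Rational(-478311935147, 263755563836), Mul(Rational(1, 9403110), I, Pow(3, Rational(1, 2))))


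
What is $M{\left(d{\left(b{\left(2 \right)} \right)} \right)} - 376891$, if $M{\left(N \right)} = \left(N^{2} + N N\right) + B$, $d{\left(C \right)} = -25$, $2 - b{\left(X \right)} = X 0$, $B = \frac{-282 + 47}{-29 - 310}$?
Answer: $- \frac{127342064}{339} \approx -3.7564 \cdot 10^{5}$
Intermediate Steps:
$B = \frac{235}{339}$ ($B = - \frac{235}{-339} = \left(-235\right) \left(- \frac{1}{339}\right) = \frac{235}{339} \approx 0.69322$)
$b{\left(X \right)} = 2$ ($b{\left(X \right)} = 2 - X 0 = 2 - 0 = 2 + 0 = 2$)
$M{\left(N \right)} = \frac{235}{339} + 2 N^{2}$ ($M{\left(N \right)} = \left(N^{2} + N N\right) + \frac{235}{339} = \left(N^{2} + N^{2}\right) + \frac{235}{339} = 2 N^{2} + \frac{235}{339} = \frac{235}{339} + 2 N^{2}$)
$M{\left(d{\left(b{\left(2 \right)} \right)} \right)} - 376891 = \left(\frac{235}{339} + 2 \left(-25\right)^{2}\right) - 376891 = \left(\frac{235}{339} + 2 \cdot 625\right) - 376891 = \left(\frac{235}{339} + 1250\right) - 376891 = \frac{423985}{339} - 376891 = - \frac{127342064}{339}$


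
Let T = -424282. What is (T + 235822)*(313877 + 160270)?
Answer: -89357743620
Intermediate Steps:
(T + 235822)*(313877 + 160270) = (-424282 + 235822)*(313877 + 160270) = -188460*474147 = -89357743620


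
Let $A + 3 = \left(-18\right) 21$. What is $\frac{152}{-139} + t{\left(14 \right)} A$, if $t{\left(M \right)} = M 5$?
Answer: $- \frac{3707282}{139} \approx -26671.0$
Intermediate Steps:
$A = -381$ ($A = -3 - 378 = -381$)
$t{\left(M \right)} = 5 M$
$\frac{152}{-139} + t{\left(14 \right)} A = \frac{152}{-139} + 5 \cdot 14 \left(-381\right) = 152 \left(- \frac{1}{139}\right) + 70 \left(-381\right) = - \frac{152}{139} - 26670 = - \frac{3707282}{139}$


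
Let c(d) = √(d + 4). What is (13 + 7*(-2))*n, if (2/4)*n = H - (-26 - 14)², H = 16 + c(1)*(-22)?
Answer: 3168 + 44*√5 ≈ 3266.4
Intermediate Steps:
c(d) = √(4 + d)
H = 16 - 22*√5 (H = 16 + √(4 + 1)*(-22) = 16 + √5*(-22) = 16 - 22*√5 ≈ -33.193)
n = -3168 - 44*√5 (n = 2*((16 - 22*√5) - (-26 - 14)²) = 2*((16 - 22*√5) - 1*(-40)²) = 2*((16 - 22*√5) - 1*1600) = 2*((16 - 22*√5) - 1600) = 2*(-1584 - 22*√5) = -3168 - 44*√5 ≈ -3266.4)
(13 + 7*(-2))*n = (13 + 7*(-2))*(-3168 - 44*√5) = (13 - 14)*(-3168 - 44*√5) = -(-3168 - 44*√5) = 3168 + 44*√5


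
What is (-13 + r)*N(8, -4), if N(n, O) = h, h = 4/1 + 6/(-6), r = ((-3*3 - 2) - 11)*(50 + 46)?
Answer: -6375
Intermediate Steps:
r = -2112 (r = ((-9 - 2) - 11)*96 = (-11 - 11)*96 = -22*96 = -2112)
h = 3 (h = 4*1 + 6*(-⅙) = 4 - 1 = 3)
N(n, O) = 3
(-13 + r)*N(8, -4) = (-13 - 2112)*3 = -2125*3 = -6375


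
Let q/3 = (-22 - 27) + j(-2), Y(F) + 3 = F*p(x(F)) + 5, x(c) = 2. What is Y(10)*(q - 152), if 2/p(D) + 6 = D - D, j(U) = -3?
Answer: 1232/3 ≈ 410.67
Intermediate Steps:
p(D) = -1/3 (p(D) = 2/(-6 + (D - D)) = 2/(-6 + 0) = 2/(-6) = 2*(-1/6) = -1/3)
Y(F) = 2 - F/3 (Y(F) = -3 + (F*(-1/3) + 5) = -3 + (-F/3 + 5) = -3 + (5 - F/3) = 2 - F/3)
q = -156 (q = 3*((-22 - 27) - 3) = 3*(-49 - 3) = 3*(-52) = -156)
Y(10)*(q - 152) = (2 - 1/3*10)*(-156 - 152) = (2 - 10/3)*(-308) = -4/3*(-308) = 1232/3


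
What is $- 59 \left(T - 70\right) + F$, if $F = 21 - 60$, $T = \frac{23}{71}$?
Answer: $\frac{289104}{71} \approx 4071.9$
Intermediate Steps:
$T = \frac{23}{71}$ ($T = 23 \cdot \frac{1}{71} = \frac{23}{71} \approx 0.32394$)
$F = -39$
$- 59 \left(T - 70\right) + F = - 59 \left(\frac{23}{71} - 70\right) - 39 = \left(-59\right) \left(- \frac{4947}{71}\right) - 39 = \frac{291873}{71} - 39 = \frac{289104}{71}$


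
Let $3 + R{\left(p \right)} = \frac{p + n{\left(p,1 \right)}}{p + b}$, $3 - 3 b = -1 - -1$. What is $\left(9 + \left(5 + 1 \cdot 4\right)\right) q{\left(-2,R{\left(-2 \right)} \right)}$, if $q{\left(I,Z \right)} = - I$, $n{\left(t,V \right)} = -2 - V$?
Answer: $36$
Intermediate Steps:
$b = 1$ ($b = 1 - \frac{-1 - -1}{3} = 1 - \frac{-1 + 1}{3} = 1 - 0 = 1 + 0 = 1$)
$R{\left(p \right)} = -3 + \frac{-3 + p}{1 + p}$ ($R{\left(p \right)} = -3 + \frac{p - 3}{p + 1} = -3 + \frac{p - 3}{1 + p} = -3 + \frac{-3 + p}{1 + p}$)
$\left(9 + \left(5 + 1 \cdot 4\right)\right) q{\left(-2,R{\left(-2 \right)} \right)} = \left(9 + \left(5 + 1 \cdot 4\right)\right) \left(\left(-1\right) \left(-2\right)\right) = \left(9 + \left(5 + 4\right)\right) 2 = \left(9 + 9\right) 2 = 18 \cdot 2 = 36$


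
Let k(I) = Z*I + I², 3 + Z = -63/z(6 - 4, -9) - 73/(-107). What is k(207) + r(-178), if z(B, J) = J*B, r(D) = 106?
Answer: 9244741/214 ≈ 43200.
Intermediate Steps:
z(B, J) = B*J
Z = 253/214 (Z = -3 + (-63*(-1/(9*(6 - 4))) - 73/(-107)) = -3 + (-63/(2*(-9)) - 73*(-1/107)) = -3 + (-63/(-18) + 73/107) = -3 + (-63*(-1/18) + 73/107) = -3 + (7/2 + 73/107) = -3 + 895/214 = 253/214 ≈ 1.1822)
k(I) = I² + 253*I/214 (k(I) = 253*I/214 + I² = I² + 253*I/214)
k(207) + r(-178) = (1/214)*207*(253 + 214*207) + 106 = (1/214)*207*(253 + 44298) + 106 = (1/214)*207*44551 + 106 = 9222057/214 + 106 = 9244741/214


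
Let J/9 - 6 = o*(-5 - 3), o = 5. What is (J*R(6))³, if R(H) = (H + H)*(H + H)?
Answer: -85556252934144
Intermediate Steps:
R(H) = 4*H² (R(H) = (2*H)*(2*H) = 4*H²)
J = -306 (J = 54 + 9*(5*(-5 - 3)) = 54 + 9*(5*(-8)) = 54 + 9*(-40) = 54 - 360 = -306)
(J*R(6))³ = (-1224*6²)³ = (-1224*36)³ = (-306*144)³ = (-44064)³ = -85556252934144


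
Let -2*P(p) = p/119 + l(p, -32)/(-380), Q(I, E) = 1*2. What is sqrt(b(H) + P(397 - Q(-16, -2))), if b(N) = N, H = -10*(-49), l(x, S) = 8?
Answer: 11*sqrt(2063230330)/22610 ≈ 22.099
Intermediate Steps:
Q(I, E) = 2
H = 490
P(p) = 1/95 - p/238 (P(p) = -(p/119 + 8/(-380))/2 = -(p*(1/119) + 8*(-1/380))/2 = -(p/119 - 2/95)/2 = -(-2/95 + p/119)/2 = 1/95 - p/238)
sqrt(b(H) + P(397 - Q(-16, -2))) = sqrt(490 + (1/95 - (397 - 1*2)/238)) = sqrt(490 + (1/95 - (397 - 2)/238)) = sqrt(490 + (1/95 - 1/238*395)) = sqrt(490 + (1/95 - 395/238)) = sqrt(490 - 37287/22610) = sqrt(11041613/22610) = 11*sqrt(2063230330)/22610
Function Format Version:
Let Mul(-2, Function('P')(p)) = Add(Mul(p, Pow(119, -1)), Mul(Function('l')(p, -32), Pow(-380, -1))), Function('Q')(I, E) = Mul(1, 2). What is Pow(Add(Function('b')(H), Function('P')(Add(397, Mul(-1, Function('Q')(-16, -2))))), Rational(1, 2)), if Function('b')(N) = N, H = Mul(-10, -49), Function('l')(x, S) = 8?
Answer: Mul(Rational(11, 22610), Pow(2063230330, Rational(1, 2))) ≈ 22.099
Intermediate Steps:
Function('Q')(I, E) = 2
H = 490
Function('P')(p) = Add(Rational(1, 95), Mul(Rational(-1, 238), p)) (Function('P')(p) = Mul(Rational(-1, 2), Add(Mul(p, Pow(119, -1)), Mul(8, Pow(-380, -1)))) = Mul(Rational(-1, 2), Add(Mul(p, Rational(1, 119)), Mul(8, Rational(-1, 380)))) = Mul(Rational(-1, 2), Add(Mul(Rational(1, 119), p), Rational(-2, 95))) = Mul(Rational(-1, 2), Add(Rational(-2, 95), Mul(Rational(1, 119), p))) = Add(Rational(1, 95), Mul(Rational(-1, 238), p)))
Pow(Add(Function('b')(H), Function('P')(Add(397, Mul(-1, Function('Q')(-16, -2))))), Rational(1, 2)) = Pow(Add(490, Add(Rational(1, 95), Mul(Rational(-1, 238), Add(397, Mul(-1, 2))))), Rational(1, 2)) = Pow(Add(490, Add(Rational(1, 95), Mul(Rational(-1, 238), Add(397, -2)))), Rational(1, 2)) = Pow(Add(490, Add(Rational(1, 95), Mul(Rational(-1, 238), 395))), Rational(1, 2)) = Pow(Add(490, Add(Rational(1, 95), Rational(-395, 238))), Rational(1, 2)) = Pow(Add(490, Rational(-37287, 22610)), Rational(1, 2)) = Pow(Rational(11041613, 22610), Rational(1, 2)) = Mul(Rational(11, 22610), Pow(2063230330, Rational(1, 2)))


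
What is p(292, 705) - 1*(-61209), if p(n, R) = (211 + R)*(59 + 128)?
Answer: 232501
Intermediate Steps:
p(n, R) = 39457 + 187*R (p(n, R) = (211 + R)*187 = 39457 + 187*R)
p(292, 705) - 1*(-61209) = (39457 + 187*705) - 1*(-61209) = (39457 + 131835) + 61209 = 171292 + 61209 = 232501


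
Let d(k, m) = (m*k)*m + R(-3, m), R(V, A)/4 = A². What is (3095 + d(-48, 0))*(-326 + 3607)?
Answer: 10154695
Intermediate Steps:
R(V, A) = 4*A²
d(k, m) = 4*m² + k*m² (d(k, m) = (m*k)*m + 4*m² = (k*m)*m + 4*m² = k*m² + 4*m² = 4*m² + k*m²)
(3095 + d(-48, 0))*(-326 + 3607) = (3095 + 0²*(4 - 48))*(-326 + 3607) = (3095 + 0*(-44))*3281 = (3095 + 0)*3281 = 3095*3281 = 10154695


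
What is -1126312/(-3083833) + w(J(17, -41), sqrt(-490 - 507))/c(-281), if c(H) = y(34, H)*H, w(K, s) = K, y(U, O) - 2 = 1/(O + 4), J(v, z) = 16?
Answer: 161353452760/479206061369 ≈ 0.33671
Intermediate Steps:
y(U, O) = 2 + 1/(4 + O) (y(U, O) = 2 + 1/(O + 4) = 2 + 1/(4 + O))
c(H) = H*(9 + 2*H)/(4 + H) (c(H) = ((9 + 2*H)/(4 + H))*H = H*(9 + 2*H)/(4 + H))
-1126312/(-3083833) + w(J(17, -41), sqrt(-490 - 507))/c(-281) = -1126312/(-3083833) + 16/((-281*(9 + 2*(-281))/(4 - 281))) = -1126312*(-1/3083833) + 16/((-281*(9 - 562)/(-277))) = 1126312/3083833 + 16/((-281*(-1/277)*(-553))) = 1126312/3083833 + 16/(-155393/277) = 1126312/3083833 + 16*(-277/155393) = 1126312/3083833 - 4432/155393 = 161353452760/479206061369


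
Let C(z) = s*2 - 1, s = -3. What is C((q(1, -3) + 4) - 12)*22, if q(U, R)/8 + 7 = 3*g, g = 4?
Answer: -154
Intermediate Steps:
q(U, R) = 40 (q(U, R) = -56 + 8*(3*4) = -56 + 8*12 = -56 + 96 = 40)
C(z) = -7 (C(z) = -3*2 - 1 = -6 - 1 = -7)
C((q(1, -3) + 4) - 12)*22 = -7*22 = -154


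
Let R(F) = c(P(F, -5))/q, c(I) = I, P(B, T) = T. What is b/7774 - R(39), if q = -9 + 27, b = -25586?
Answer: -210839/69966 ≈ -3.0135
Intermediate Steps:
q = 18
R(F) = -5/18
b/7774 - R(39) = -25586/7774 - 1*(-5/18) = -25586*1/7774 + 5/18 = -12793/3887 + 5/18 = -210839/69966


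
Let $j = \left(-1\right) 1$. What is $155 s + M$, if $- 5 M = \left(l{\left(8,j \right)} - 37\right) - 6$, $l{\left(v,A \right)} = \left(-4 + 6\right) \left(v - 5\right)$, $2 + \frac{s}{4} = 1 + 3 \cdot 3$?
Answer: $\frac{24837}{5} \approx 4967.4$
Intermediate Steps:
$s = 32$ ($s = -8 + 4 \left(1 + 3 \cdot 3\right) = -8 + 4 \left(1 + 9\right) = -8 + 4 \cdot 10 = -8 + 40 = 32$)
$j = -1$
$l{\left(v,A \right)} = -10 + 2 v$ ($l{\left(v,A \right)} = 2 \left(-5 + v\right) = -10 + 2 v$)
$M = \frac{37}{5}$ ($M = - \frac{\left(\left(-10 + 2 \cdot 8\right) - 37\right) - 6}{5} = - \frac{\left(\left(-10 + 16\right) - 37\right) - 6}{5} = - \frac{\left(6 - 37\right) - 6}{5} = - \frac{-31 - 6}{5} = \left(- \frac{1}{5}\right) \left(-37\right) = \frac{37}{5} \approx 7.4$)
$155 s + M = 155 \cdot 32 + \frac{37}{5} = 4960 + \frac{37}{5} = \frac{24837}{5}$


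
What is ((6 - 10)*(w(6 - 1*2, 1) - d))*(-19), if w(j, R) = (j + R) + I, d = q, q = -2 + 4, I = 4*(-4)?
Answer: -988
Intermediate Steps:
I = -16
q = 2
d = 2
w(j, R) = -16 + R + j (w(j, R) = (j + R) - 16 = (R + j) - 16 = -16 + R + j)
((6 - 10)*(w(6 - 1*2, 1) - d))*(-19) = ((6 - 10)*((-16 + 1 + (6 - 1*2)) - 1*2))*(-19) = -4*((-16 + 1 + (6 - 2)) - 2)*(-19) = -4*((-16 + 1 + 4) - 2)*(-19) = -4*(-11 - 2)*(-19) = -4*(-13)*(-19) = 52*(-19) = -988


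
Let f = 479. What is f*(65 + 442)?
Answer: 242853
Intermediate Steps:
f*(65 + 442) = 479*(65 + 442) = 479*507 = 242853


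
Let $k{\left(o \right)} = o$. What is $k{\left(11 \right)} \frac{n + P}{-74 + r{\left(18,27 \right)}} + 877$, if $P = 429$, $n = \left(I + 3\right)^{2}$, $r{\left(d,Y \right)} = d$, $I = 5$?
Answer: $\frac{43689}{56} \approx 780.16$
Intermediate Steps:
$n = 64$ ($n = \left(5 + 3\right)^{2} = 8^{2} = 64$)
$k{\left(11 \right)} \frac{n + P}{-74 + r{\left(18,27 \right)}} + 877 = 11 \frac{64 + 429}{-74 + 18} + 877 = 11 \frac{493}{-56} + 877 = 11 \cdot 493 \left(- \frac{1}{56}\right) + 877 = 11 \left(- \frac{493}{56}\right) + 877 = - \frac{5423}{56} + 877 = \frac{43689}{56}$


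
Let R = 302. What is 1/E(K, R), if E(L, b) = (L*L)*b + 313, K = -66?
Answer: 1/1315825 ≈ 7.5998e-7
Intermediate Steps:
E(L, b) = 313 + b*L**2 (E(L, b) = L**2*b + 313 = b*L**2 + 313 = 313 + b*L**2)
1/E(K, R) = 1/(313 + 302*(-66)**2) = 1/(313 + 302*4356) = 1/(313 + 1315512) = 1/1315825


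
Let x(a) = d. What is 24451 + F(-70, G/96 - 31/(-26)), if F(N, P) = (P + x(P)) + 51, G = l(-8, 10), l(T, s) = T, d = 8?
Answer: 3823733/156 ≈ 24511.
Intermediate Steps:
G = -8
x(a) = 8
F(N, P) = 59 + P (F(N, P) = (P + 8) + 51 = (8 + P) + 51 = 59 + P)
24451 + F(-70, G/96 - 31/(-26)) = 24451 + (59 + (-8/96 - 31/(-26))) = 24451 + (59 + (-8*1/96 - 31*(-1/26))) = 24451 + (59 + (-1/12 + 31/26)) = 24451 + (59 + 173/156) = 24451 + 9377/156 = 3823733/156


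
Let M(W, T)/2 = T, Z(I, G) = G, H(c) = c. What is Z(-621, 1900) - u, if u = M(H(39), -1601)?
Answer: 5102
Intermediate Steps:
M(W, T) = 2*T
u = -3202 (u = 2*(-1601) = -3202)
Z(-621, 1900) - u = 1900 - 1*(-3202) = 1900 + 3202 = 5102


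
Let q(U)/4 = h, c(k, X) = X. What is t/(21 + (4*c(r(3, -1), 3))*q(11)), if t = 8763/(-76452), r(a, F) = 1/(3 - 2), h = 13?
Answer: -127/714660 ≈ -0.00017771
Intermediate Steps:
r(a, F) = 1 (r(a, F) = 1/1 = 1)
q(U) = 52 (q(U) = 4*13 = 52)
t = -127/1108 (t = 8763*(-1/76452) = -127/1108 ≈ -0.11462)
t/(21 + (4*c(r(3, -1), 3))*q(11)) = -127/(1108*(21 + (4*3)*52)) = -127/(1108*(21 + 12*52)) = -127/(1108*(21 + 624)) = -127/1108/645 = -127/1108*1/645 = -127/714660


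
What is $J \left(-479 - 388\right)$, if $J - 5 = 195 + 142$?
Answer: $-296514$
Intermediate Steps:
$J = 342$ ($J = 5 + \left(195 + 142\right) = 5 + 337 = 342$)
$J \left(-479 - 388\right) = 342 \left(-479 - 388\right) = 342 \left(-867\right) = -296514$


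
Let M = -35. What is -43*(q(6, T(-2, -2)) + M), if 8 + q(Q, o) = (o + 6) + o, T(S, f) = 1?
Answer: 1505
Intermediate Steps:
q(Q, o) = -2 + 2*o (q(Q, o) = -8 + ((o + 6) + o) = -8 + ((6 + o) + o) = -8 + (6 + 2*o) = -2 + 2*o)
-43*(q(6, T(-2, -2)) + M) = -43*((-2 + 2*1) - 35) = -43*((-2 + 2) - 35) = -43*(0 - 35) = -43*(-35) = 1505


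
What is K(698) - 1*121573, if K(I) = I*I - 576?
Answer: 365055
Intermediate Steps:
K(I) = -576 + I² (K(I) = I² - 576 = -576 + I²)
K(698) - 1*121573 = (-576 + 698²) - 1*121573 = (-576 + 487204) - 121573 = 486628 - 121573 = 365055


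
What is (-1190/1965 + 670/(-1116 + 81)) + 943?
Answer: 25537355/27117 ≈ 941.75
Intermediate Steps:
(-1190/1965 + 670/(-1116 + 81)) + 943 = (-1190*1/1965 + 670/(-1035)) + 943 = (-238/393 + 670*(-1/1035)) + 943 = (-238/393 - 134/207) + 943 = -33976/27117 + 943 = 25537355/27117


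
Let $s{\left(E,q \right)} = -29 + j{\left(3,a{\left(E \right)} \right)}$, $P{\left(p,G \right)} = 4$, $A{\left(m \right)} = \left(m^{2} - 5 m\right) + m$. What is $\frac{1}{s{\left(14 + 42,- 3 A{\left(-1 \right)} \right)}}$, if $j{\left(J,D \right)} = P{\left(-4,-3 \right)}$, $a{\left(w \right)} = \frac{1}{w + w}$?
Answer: $- \frac{1}{25} \approx -0.04$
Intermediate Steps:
$a{\left(w \right)} = \frac{1}{2 w}$
$A{\left(m \right)} = m^{2} - 4 m$
$j{\left(J,D \right)} = 4$
$s{\left(E,q \right)} = -25$ ($s{\left(E,q \right)} = -29 + 4 = -25$)
$\frac{1}{s{\left(14 + 42,- 3 A{\left(-1 \right)} \right)}} = \frac{1}{-25} = - \frac{1}{25}$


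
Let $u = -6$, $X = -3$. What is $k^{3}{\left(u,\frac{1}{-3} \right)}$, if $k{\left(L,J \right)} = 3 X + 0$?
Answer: $-729$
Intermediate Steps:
$k{\left(L,J \right)} = -9$ ($k{\left(L,J \right)} = 3 \left(-3\right) + 0 = -9 + 0 = -9$)
$k^{3}{\left(u,\frac{1}{-3} \right)} = \left(-9\right)^{3} = -729$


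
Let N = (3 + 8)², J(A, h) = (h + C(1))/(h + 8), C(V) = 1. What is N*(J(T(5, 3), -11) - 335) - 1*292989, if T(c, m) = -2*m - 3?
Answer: -999362/3 ≈ -3.3312e+5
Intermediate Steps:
T(c, m) = -3 - 2*m
J(A, h) = (1 + h)/(8 + h) (J(A, h) = (h + 1)/(h + 8) = (1 + h)/(8 + h))
N = 121 (N = 11² = 121)
N*(J(T(5, 3), -11) - 335) - 1*292989 = 121*((1 - 11)/(8 - 11) - 335) - 1*292989 = 121*(-10/(-3) - 335) - 292989 = 121*(-⅓*(-10) - 335) - 292989 = 121*(10/3 - 335) - 292989 = 121*(-995/3) - 292989 = -120395/3 - 292989 = -999362/3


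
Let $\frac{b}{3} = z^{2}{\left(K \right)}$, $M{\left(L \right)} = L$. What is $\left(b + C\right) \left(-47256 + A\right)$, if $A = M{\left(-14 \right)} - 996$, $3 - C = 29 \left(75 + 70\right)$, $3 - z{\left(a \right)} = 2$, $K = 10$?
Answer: $202668934$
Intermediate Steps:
$z{\left(a \right)} = 1$ ($z{\left(a \right)} = 3 - 2 = 1$)
$C = -4202$ ($C = 3 - 29 \left(75 + 70\right) = 3 - 29 \cdot 145 = 3 - 4205 = -4202$)
$b = 3$ ($b = 3 \cdot 1^{2} = 3 \cdot 1 = 3$)
$A = -1010$ ($A = -14 - 996 = -1010$)
$\left(b + C\right) \left(-47256 + A\right) = \left(3 - 4202\right) \left(-47256 - 1010\right) = \left(-4199\right) \left(-48266\right) = 202668934$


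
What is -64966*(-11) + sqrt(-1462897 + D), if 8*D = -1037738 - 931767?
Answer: 714626 + I*sqrt(27345362)/4 ≈ 7.1463e+5 + 1307.3*I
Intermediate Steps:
D = -1969505/8 (D = (-1037738 - 931767)/8 = (1/8)*(-1969505) = -1969505/8 ≈ -2.4619e+5)
-64966*(-11) + sqrt(-1462897 + D) = -64966*(-11) + sqrt(-1462897 - 1969505/8) = 714626 + sqrt(-13672681/8) = 714626 + I*sqrt(27345362)/4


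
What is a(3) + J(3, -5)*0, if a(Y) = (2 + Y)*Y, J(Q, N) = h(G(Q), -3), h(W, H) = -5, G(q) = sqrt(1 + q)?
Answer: 15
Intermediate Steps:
J(Q, N) = -5
a(Y) = Y*(2 + Y)
a(3) + J(3, -5)*0 = 3*(2 + 3) - 5*0 = 3*5 + 0 = 15 + 0 = 15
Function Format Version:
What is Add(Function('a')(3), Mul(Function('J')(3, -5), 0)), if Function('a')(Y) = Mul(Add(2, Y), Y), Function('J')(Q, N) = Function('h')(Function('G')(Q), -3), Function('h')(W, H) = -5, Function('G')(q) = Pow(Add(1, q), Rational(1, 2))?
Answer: 15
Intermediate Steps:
Function('J')(Q, N) = -5
Function('a')(Y) = Mul(Y, Add(2, Y))
Add(Function('a')(3), Mul(Function('J')(3, -5), 0)) = Add(Mul(3, Add(2, 3)), Mul(-5, 0)) = Add(Mul(3, 5), 0) = Add(15, 0) = 15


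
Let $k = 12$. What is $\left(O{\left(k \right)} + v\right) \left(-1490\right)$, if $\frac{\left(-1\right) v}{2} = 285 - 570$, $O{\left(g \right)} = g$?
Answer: $-867180$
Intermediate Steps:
$v = 570$ ($v = - 2 \left(285 - 570\right) = \left(-2\right) \left(-285\right) = 570$)
$\left(O{\left(k \right)} + v\right) \left(-1490\right) = \left(12 + 570\right) \left(-1490\right) = 582 \left(-1490\right) = -867180$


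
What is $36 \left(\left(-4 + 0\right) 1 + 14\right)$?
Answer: $360$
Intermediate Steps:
$36 \left(\left(-4 + 0\right) 1 + 14\right) = 36 \left(\left(-4\right) 1 + 14\right) = 36 \left(-4 + 14\right) = 36 \cdot 10 = 360$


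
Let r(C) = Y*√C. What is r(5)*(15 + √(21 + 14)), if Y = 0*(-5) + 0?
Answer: 0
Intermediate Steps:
Y = 0 (Y = 0 + 0 = 0)
r(C) = 0 (r(C) = 0*√C = 0)
r(5)*(15 + √(21 + 14)) = 0*(15 + √(21 + 14)) = 0*(15 + √35) = 0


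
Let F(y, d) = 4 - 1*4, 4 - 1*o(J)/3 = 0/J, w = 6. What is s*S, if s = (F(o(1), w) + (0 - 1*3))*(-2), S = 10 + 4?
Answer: 84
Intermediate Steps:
o(J) = 12 (o(J) = 12 - 0/J = 12 - 3*0 = 12 + 0 = 12)
F(y, d) = 0 (F(y, d) = 4 - 4 = 0)
S = 14
s = 6 (s = (0 + (0 - 1*3))*(-2) = (0 + (0 - 3))*(-2) = (0 - 3)*(-2) = -3*(-2) = 6)
s*S = 6*14 = 84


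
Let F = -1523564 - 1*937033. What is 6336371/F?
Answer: -6336371/2460597 ≈ -2.5751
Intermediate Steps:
F = -2460597 (F = -1523564 - 937033 = -2460597)
6336371/F = 6336371/(-2460597) = 6336371*(-1/2460597) = -6336371/2460597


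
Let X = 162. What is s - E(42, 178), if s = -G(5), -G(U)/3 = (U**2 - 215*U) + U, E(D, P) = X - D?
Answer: -3255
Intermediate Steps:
E(D, P) = 162 - D
G(U) = -3*U**2 + 642*U (G(U) = -3*((U**2 - 215*U) + U) = -3*(U**2 - 214*U) = -3*U**2 + 642*U)
s = -3135 (s = -3*5*(214 - 1*5) = -3*5*(214 - 5) = -3*5*209 = -1*3135 = -3135)
s - E(42, 178) = -3135 - (162 - 1*42) = -3135 - (162 - 42) = -3135 - 1*120 = -3135 - 120 = -3255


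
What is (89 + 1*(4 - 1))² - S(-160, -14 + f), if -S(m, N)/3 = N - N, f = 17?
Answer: 8464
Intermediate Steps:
S(m, N) = 0 (S(m, N) = -3*(N - N) = -3*0 = 0)
(89 + 1*(4 - 1))² - S(-160, -14 + f) = (89 + 1*(4 - 1))² - 1*0 = (89 + 1*3)² + 0 = (89 + 3)² + 0 = 92² + 0 = 8464 + 0 = 8464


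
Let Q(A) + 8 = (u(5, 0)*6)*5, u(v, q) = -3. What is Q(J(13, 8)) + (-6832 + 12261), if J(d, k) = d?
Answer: 5331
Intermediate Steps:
Q(A) = -98 (Q(A) = -8 - 3*6*5 = -8 - 18*5 = -8 - 90 = -98)
Q(J(13, 8)) + (-6832 + 12261) = -98 + (-6832 + 12261) = -98 + 5429 = 5331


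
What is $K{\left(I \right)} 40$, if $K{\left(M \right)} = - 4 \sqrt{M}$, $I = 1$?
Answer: $-160$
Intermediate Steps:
$K{\left(I \right)} 40 = - 4 \sqrt{1} \cdot 40 = \left(-4\right) 1 \cdot 40 = \left(-4\right) 40 = -160$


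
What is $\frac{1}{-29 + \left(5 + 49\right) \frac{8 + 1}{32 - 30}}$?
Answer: $\frac{1}{214} \approx 0.0046729$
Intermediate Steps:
$\frac{1}{-29 + \left(5 + 49\right) \frac{8 + 1}{32 - 30}} = \frac{1}{-29 + 54 \cdot \frac{9}{2}} = \frac{1}{-29 + 243} = \frac{1}{214}$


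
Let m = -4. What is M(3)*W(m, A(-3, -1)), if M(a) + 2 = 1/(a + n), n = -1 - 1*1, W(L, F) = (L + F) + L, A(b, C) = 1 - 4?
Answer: 11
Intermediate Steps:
A(b, C) = -3
W(L, F) = F + 2*L (W(L, F) = (F + L) + L = F + 2*L)
n = -2 (n = -1 - 1 = -2)
M(a) = -2 + 1/(-2 + a) (M(a) = -2 + 1/(a - 2) = -2 + 1/(-2 + a))
M(3)*W(m, A(-3, -1)) = ((5 - 2*3)/(-2 + 3))*(-3 + 2*(-4)) = ((5 - 6)/1)*(-3 - 8) = (1*(-1))*(-11) = -1*(-11) = 11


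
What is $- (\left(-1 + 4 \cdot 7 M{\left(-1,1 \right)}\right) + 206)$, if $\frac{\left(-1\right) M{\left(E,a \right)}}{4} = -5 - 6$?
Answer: $-1437$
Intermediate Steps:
$M{\left(E,a \right)} = 44$ ($M{\left(E,a \right)} = - 4 \left(-5 - 6\right) = \left(-4\right) \left(-11\right) = 44$)
$- (\left(-1 + 4 \cdot 7 M{\left(-1,1 \right)}\right) + 206) = - (\left(-1 + 4 \cdot 7 \cdot 44\right) + 206) = - (\left(-1 + 28 \cdot 44\right) + 206) = - (\left(-1 + 1232\right) + 206) = - (1231 + 206) = \left(-1\right) 1437 = -1437$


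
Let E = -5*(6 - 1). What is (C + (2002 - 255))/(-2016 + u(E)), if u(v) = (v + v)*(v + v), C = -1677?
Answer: 35/242 ≈ 0.14463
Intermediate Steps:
E = -25 (E = -5*5 = -25)
u(v) = 4*v² (u(v) = (2*v)*(2*v) = 4*v²)
(C + (2002 - 255))/(-2016 + u(E)) = (-1677 + (2002 - 255))/(-2016 + 4*(-25)²) = (-1677 + 1747)/(-2016 + 4*625) = 70/(-2016 + 2500) = 70/484 = 70*(1/484) = 35/242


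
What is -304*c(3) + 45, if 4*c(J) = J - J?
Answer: 45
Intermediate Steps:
c(J) = 0 (c(J) = (J - J)/4 = (¼)*0 = 0)
-304*c(3) + 45 = -304*0 + 45 = 0 + 45 = 45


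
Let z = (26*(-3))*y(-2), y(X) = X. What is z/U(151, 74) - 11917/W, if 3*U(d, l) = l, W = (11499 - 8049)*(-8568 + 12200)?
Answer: 2931672671/463624800 ≈ 6.3234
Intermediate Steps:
W = 12530400 (W = 3450*3632 = 12530400)
U(d, l) = l/3
z = 156 (z = (26*(-3))*(-2) = -78*(-2) = 156)
z/U(151, 74) - 11917/W = 156/(((⅓)*74)) - 11917/12530400 = 156/(74/3) - 11917*1/12530400 = 156*(3/74) - 11917/12530400 = 234/37 - 11917/12530400 = 2931672671/463624800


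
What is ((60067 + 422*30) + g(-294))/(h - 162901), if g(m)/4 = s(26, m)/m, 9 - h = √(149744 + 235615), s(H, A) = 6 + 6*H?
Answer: -116093617076/260027499389 + 712703*√385359/260027499389 ≈ -0.44477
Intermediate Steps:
h = 9 - √385359 (h = 9 - √(149744 + 235615) = 9 - √385359 ≈ -611.77)
g(m) = 648/m (g(m) = 4*((6 + 6*26)/m) = 4*((6 + 156)/m) = 4*(162/m) = 648/m)
((60067 + 422*30) + g(-294))/(h - 162901) = ((60067 + 422*30) + 648/(-294))/((9 - √385359) - 162901) = ((60067 + 12660) + 648*(-1/294))/(-162892 - √385359) = (72727 - 108/49)/(-162892 - √385359) = 3563515/(49*(-162892 - √385359))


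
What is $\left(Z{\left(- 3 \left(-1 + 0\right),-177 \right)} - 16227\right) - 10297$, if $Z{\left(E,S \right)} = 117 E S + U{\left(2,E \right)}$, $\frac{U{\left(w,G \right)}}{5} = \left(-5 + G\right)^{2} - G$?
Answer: $-88646$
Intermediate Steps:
$U{\left(w,G \right)} = - 5 G + 5 \left(-5 + G\right)^{2}$ ($U{\left(w,G \right)} = 5 \left(\left(-5 + G\right)^{2} - G\right) = - 5 G + 5 \left(-5 + G\right)^{2}$)
$Z{\left(E,S \right)} = - 5 E + 5 \left(-5 + E\right)^{2} + 117 E S$ ($Z{\left(E,S \right)} = 117 E S - \left(- 5 \left(-5 + E\right)^{2} + 5 E\right) = - 5 E + 5 \left(-5 + E\right)^{2} + 117 E S$)
$\left(Z{\left(- 3 \left(-1 + 0\right),-177 \right)} - 16227\right) - 10297 = \left(\left(- 5 \left(- 3 \left(-1 + 0\right)\right) + 5 \left(-5 - 3 \left(-1 + 0\right)\right)^{2} + 117 \left(- 3 \left(-1 + 0\right)\right) \left(-177\right)\right) - 16227\right) - 10297 = \left(\left(- 5 \left(\left(-3\right) \left(-1\right)\right) + 5 \left(-5 - -3\right)^{2} + 117 \left(\left(-3\right) \left(-1\right)\right) \left(-177\right)\right) - 16227\right) - 10297 = \left(\left(\left(-5\right) 3 + 5 \left(-5 + 3\right)^{2} + 117 \cdot 3 \left(-177\right)\right) - 16227\right) - 10297 = \left(\left(-15 + 5 \left(-2\right)^{2} - 62127\right) - 16227\right) - 10297 = \left(\left(-15 + 5 \cdot 4 - 62127\right) - 16227\right) - 10297 = \left(\left(-15 + 20 - 62127\right) - 16227\right) - 10297 = \left(-62122 - 16227\right) - 10297 = -78349 - 10297 = -88646$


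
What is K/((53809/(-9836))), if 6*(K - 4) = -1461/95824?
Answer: -1883852195/2578096808 ≈ -0.73071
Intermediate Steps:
K = 766105/191648 (K = 4 + (-1461/95824)/6 = 4 + (-1461*1/95824)/6 = 4 + (1/6)*(-1461/95824) = 4 - 487/191648 = 766105/191648 ≈ 3.9975)
K/((53809/(-9836))) = 766105/(191648*((53809/(-9836)))) = 766105/(191648*((53809*(-1/9836)))) = 766105/(191648*(-53809/9836)) = (766105/191648)*(-9836/53809) = -1883852195/2578096808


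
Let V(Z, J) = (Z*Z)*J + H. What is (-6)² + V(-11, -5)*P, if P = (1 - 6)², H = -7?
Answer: -15264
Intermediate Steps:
V(Z, J) = -7 + J*Z² (V(Z, J) = (Z*Z)*J - 7 = Z²*J - 7 = J*Z² - 7 = -7 + J*Z²)
P = 25 (P = (-5)² = 25)
(-6)² + V(-11, -5)*P = (-6)² + (-7 - 5*(-11)²)*25 = 36 + (-7 - 5*121)*25 = 36 + (-7 - 605)*25 = 36 - 612*25 = 36 - 15300 = -15264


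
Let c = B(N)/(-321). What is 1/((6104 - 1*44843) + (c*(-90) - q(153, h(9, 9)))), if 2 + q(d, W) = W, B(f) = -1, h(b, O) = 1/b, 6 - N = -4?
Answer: -963/37304108 ≈ -2.5815e-5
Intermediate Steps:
N = 10 (N = 6 - 1*(-4) = 6 + 4 = 10)
q(d, W) = -2 + W
c = 1/321 (c = -1/(-321) = -1*(-1/321) = 1/321 ≈ 0.0031153)
1/((6104 - 1*44843) + (c*(-90) - q(153, h(9, 9)))) = 1/((6104 - 1*44843) + ((1/321)*(-90) - (-2 + 1/9))) = 1/((6104 - 44843) + (-30/107 - (-2 + ⅑))) = 1/(-38739 + (-30/107 - 1*(-17/9))) = 1/(-38739 + (-30/107 + 17/9)) = 1/(-38739 + 1549/963) = 1/(-37304108/963) = -963/37304108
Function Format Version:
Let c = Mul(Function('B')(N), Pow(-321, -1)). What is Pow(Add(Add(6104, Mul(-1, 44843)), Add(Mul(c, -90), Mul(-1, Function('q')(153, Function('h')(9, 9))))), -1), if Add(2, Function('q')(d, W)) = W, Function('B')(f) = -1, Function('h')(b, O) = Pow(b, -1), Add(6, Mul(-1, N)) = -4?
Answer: Rational(-963, 37304108) ≈ -2.5815e-5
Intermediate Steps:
N = 10 (N = Add(6, Mul(-1, -4)) = Add(6, 4) = 10)
Function('q')(d, W) = Add(-2, W)
c = Rational(1, 321) (c = Mul(-1, Pow(-321, -1)) = Mul(-1, Rational(-1, 321)) = Rational(1, 321) ≈ 0.0031153)
Pow(Add(Add(6104, Mul(-1, 44843)), Add(Mul(c, -90), Mul(-1, Function('q')(153, Function('h')(9, 9))))), -1) = Pow(Add(Add(6104, Mul(-1, 44843)), Add(Mul(Rational(1, 321), -90), Mul(-1, Add(-2, Pow(9, -1))))), -1) = Pow(Add(Add(6104, -44843), Add(Rational(-30, 107), Mul(-1, Add(-2, Rational(1, 9))))), -1) = Pow(Add(-38739, Add(Rational(-30, 107), Mul(-1, Rational(-17, 9)))), -1) = Pow(Add(-38739, Add(Rational(-30, 107), Rational(17, 9))), -1) = Pow(Add(-38739, Rational(1549, 963)), -1) = Pow(Rational(-37304108, 963), -1) = Rational(-963, 37304108)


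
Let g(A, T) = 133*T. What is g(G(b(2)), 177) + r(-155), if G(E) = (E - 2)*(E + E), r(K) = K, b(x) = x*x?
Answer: 23386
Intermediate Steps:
b(x) = x²
G(E) = 2*E*(-2 + E) (G(E) = (-2 + E)*(2*E) = 2*E*(-2 + E))
g(G(b(2)), 177) + r(-155) = 133*177 - 155 = 23541 - 155 = 23386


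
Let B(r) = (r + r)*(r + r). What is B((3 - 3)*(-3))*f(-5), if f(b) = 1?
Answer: 0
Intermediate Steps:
B(r) = 4*r² (B(r) = (2*r)*(2*r) = 4*r²)
B((3 - 3)*(-3))*f(-5) = (4*((3 - 3)*(-3))²)*1 = (4*(0*(-3))²)*1 = (4*0²)*1 = (4*0)*1 = 0*1 = 0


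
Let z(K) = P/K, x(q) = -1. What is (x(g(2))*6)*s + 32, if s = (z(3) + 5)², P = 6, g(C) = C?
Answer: -262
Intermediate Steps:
z(K) = 6/K
s = 49 (s = (6/3 + 5)² = (6*(⅓) + 5)² = (2 + 5)² = 7² = 49)
(x(g(2))*6)*s + 32 = -1*6*49 + 32 = -6*49 + 32 = -294 + 32 = -262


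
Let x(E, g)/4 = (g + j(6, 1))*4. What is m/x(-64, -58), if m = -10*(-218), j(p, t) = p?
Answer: -545/208 ≈ -2.6202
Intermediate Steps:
x(E, g) = 96 + 16*g (x(E, g) = 4*((g + 6)*4) = 4*((6 + g)*4) = 4*(24 + 4*g) = 96 + 16*g)
m = 2180
m/x(-64, -58) = 2180/(96 + 16*(-58)) = 2180/(96 - 928) = 2180/(-832) = 2180*(-1/832) = -545/208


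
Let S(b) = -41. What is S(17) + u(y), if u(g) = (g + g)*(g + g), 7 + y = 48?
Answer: 6683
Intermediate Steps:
y = 41 (y = -7 + 48 = 41)
u(g) = 4*g**2 (u(g) = (2*g)*(2*g) = 4*g**2)
S(17) + u(y) = -41 + 4*41**2 = -41 + 4*1681 = -41 + 6724 = 6683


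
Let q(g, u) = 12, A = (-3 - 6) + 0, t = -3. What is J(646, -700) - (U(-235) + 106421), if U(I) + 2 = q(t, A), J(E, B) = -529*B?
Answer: 263869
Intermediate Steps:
A = -9 (A = -9 + 0 = -9)
U(I) = 10 (U(I) = -2 + 12 = 10)
J(646, -700) - (U(-235) + 106421) = -529*(-700) - (10 + 106421) = 370300 - 1*106431 = 370300 - 106431 = 263869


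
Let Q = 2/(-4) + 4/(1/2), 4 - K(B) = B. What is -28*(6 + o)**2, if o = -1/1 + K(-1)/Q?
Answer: -8092/9 ≈ -899.11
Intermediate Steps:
K(B) = 4 - B
Q = 15/2 (Q = 2*(-1/4) + 4/(1/2) = -1/2 + 4*2 = -1/2 + 8 = 15/2 ≈ 7.5000)
o = -1/3 (o = -1/1 + (4 - 1*(-1))/(15/2) = -1*1 + (4 + 1)*(2/15) = -1 + 5*(2/15) = -1 + 2/3 = -1/3 ≈ -0.33333)
-28*(6 + o)**2 = -28*(6 - 1/3)**2 = -28*(17/3)**2 = -28*289/9 = -8092/9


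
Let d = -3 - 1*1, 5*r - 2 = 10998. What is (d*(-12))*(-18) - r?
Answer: -3064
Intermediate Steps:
r = 2200 (r = 2/5 + (1/5)*10998 = 2/5 + 10998/5 = 2200)
d = -4 (d = -3 - 1 = -4)
(d*(-12))*(-18) - r = -4*(-12)*(-18) - 1*2200 = 48*(-18) - 2200 = -864 - 2200 = -3064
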